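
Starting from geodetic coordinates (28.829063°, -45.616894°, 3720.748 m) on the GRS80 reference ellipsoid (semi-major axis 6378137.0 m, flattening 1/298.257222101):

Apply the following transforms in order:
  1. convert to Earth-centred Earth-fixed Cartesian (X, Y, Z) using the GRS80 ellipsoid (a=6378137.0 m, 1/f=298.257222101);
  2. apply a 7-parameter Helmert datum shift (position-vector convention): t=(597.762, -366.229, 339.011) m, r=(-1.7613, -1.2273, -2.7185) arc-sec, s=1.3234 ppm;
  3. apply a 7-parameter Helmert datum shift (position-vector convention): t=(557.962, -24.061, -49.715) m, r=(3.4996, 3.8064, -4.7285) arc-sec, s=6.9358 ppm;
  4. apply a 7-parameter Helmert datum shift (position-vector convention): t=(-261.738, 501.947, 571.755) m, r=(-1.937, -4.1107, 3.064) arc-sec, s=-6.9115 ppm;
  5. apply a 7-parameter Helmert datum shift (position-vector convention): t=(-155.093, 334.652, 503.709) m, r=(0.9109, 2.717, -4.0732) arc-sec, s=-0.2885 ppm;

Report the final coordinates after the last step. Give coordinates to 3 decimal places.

X=3914214.782 m, Y=-3998542.153 m, Z=3060443.086 m

start: φ=28.829063°, λ=-45.616894°, h=3720.748 m
→ ECEF (a=6378137.000, f=1/298.257222101): X=3913618.0909, Y=-3998813.1969, Z=3059111.3855
→ Helmert 7p (PV): X=3914150.1270, Y=-3999210.1763, Z=3059511.8775
→ Helmert 7p (PV): X=3914700.0170, Y=-3999403.6149, Z=3059343.2974
→ Helmert 7p (PV): X=3914409.6621, Y=-3998787.1452, Z=3060009.4817
→ Helmert 7p (PV): X=3914214.7817, Y=-3998542.1526, Z=3060443.0864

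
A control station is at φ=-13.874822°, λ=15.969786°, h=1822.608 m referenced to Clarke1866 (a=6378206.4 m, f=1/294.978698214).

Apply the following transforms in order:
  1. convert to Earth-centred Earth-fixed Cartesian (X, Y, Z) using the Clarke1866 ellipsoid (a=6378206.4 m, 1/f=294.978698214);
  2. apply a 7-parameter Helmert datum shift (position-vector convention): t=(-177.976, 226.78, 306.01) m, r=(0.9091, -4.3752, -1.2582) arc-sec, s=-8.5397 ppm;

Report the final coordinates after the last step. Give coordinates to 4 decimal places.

start: φ=-13.874822°, λ=15.969786°, h=1822.608 m
→ ECEF (a=6378206.400, f=1/294.978698214): X=5955990.4947, Y=1704454.2652, Z=-1519883.2504
→ Helmert 7p (PV): X=5955804.2921, Y=1704636.8577, Z=-1519430.4140

X=5955804.2921 m, Y=1704636.8577 m, Z=-1519430.4140 m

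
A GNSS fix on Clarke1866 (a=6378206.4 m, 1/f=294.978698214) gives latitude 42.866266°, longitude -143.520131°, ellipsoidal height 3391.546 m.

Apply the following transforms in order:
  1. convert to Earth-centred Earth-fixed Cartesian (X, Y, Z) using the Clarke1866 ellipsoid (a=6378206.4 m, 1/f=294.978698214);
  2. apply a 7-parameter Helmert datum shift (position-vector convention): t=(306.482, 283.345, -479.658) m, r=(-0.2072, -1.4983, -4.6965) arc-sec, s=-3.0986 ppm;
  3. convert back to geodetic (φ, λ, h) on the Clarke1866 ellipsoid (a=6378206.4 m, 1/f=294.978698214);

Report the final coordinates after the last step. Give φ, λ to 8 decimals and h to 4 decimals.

φ=42.86534227°, λ=-143.52226440°, h=2741.2946 m

start: φ=42.866266°, λ=-143.520131°, h=3391.546 m
→ ECEF (a=6378206.400, f=1/294.978698214): X=-3766799.3100, Y=-2785237.2680, Z=4318730.2682
→ Helmert 7p (PV): X=-3766575.9448, Y=-2784855.1873, Z=4318212.6642
→ geod (Bowring, a=6378206.400): φ=42.86534227°, λ=-143.52226440°, h=2741.2946 m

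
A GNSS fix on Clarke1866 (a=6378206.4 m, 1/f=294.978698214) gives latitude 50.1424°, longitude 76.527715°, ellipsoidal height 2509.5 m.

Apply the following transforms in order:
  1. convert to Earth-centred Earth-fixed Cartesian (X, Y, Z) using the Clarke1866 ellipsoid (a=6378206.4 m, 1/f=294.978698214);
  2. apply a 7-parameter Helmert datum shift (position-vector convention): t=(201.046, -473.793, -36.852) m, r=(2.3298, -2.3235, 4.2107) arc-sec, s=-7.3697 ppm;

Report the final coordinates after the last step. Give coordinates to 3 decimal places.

start: φ=50.142400°, λ=76.527715°, h=2509.500 m
→ ECEF (a=6378206.400, f=1/294.978698214): X=954605.8541, Y=3984709.8203, Z=4874677.2801
→ Helmert 7p (PV): X=954663.6104, Y=3984171.0884, Z=4874660.2641

X=954663.610 m, Y=3984171.088 m, Z=4874660.264 m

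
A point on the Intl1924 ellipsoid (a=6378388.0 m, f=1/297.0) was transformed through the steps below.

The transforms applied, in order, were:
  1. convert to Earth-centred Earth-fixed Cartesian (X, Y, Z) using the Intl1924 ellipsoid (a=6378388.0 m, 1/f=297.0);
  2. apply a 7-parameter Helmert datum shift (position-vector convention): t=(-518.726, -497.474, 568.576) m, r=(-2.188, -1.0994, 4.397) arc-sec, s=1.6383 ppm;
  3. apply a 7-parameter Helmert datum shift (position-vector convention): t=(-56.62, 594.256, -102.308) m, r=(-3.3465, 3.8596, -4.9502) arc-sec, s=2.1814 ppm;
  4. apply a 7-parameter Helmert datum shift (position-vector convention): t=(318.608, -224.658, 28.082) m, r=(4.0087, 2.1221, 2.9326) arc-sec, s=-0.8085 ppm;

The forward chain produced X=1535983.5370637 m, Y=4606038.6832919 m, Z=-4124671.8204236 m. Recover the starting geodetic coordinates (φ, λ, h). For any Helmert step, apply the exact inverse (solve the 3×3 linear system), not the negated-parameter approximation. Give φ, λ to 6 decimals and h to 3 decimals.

φ=-40.540131°, λ=71.553880°, h=1948.203 m

start: X=1535983.5371, Y=4606038.6833, Z=-4124671.8204 m
→ Helmert⁻¹: X=1535774.0961, Y=4606165.0665, Z=-4124776.9564
→ Helmert⁻¹: X=1535794.0117, Y=4605664.5399, Z=-4124562.1896
→ Helmert⁻¹: X=1536386.4247, Y=4606165.4738, Z=-4125083.3355
→ geod (Bowring, a=6378388.000): φ=-40.54013100°, λ=71.55388000°, h=1948.2030 m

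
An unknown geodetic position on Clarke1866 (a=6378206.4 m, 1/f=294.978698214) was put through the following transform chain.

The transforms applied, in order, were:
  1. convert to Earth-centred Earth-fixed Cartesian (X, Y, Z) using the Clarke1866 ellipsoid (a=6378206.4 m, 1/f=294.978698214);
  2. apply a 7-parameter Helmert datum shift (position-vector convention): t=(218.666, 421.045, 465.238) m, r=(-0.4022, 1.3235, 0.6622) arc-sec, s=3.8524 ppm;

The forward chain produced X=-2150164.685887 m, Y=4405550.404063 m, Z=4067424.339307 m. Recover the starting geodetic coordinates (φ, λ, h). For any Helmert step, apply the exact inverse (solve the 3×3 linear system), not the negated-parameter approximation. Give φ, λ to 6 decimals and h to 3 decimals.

φ=39.872350°, λ=116.019652°, h=27.912 m

start: X=-2150164.6859, Y=4405550.4041, Z=4067424.3393 m
→ Helmert⁻¹: X=-2150387.0210, Y=4405111.3623, Z=4066938.2255
→ geod (Bowring, a=6378206.400): φ=39.87235000°, λ=116.01965200°, h=27.9120 m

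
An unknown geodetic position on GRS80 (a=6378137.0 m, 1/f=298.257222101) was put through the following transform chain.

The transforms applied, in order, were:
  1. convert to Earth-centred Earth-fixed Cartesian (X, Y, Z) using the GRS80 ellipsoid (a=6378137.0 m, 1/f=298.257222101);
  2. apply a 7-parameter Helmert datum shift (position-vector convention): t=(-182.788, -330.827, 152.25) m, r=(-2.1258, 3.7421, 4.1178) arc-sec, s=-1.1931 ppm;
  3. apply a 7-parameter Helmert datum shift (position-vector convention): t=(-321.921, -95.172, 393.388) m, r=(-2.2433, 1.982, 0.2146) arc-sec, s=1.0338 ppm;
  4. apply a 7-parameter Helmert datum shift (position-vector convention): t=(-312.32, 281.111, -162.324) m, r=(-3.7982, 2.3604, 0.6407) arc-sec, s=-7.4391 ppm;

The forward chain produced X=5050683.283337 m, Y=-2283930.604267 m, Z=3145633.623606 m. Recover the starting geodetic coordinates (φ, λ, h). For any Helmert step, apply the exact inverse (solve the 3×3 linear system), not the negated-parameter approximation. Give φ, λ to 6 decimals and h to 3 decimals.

φ=29.734921°, λ=-24.330828°, h=986.422 m

start: X=5050683.2833, Y=-2283930.6043, Z=3145633.6236 m
→ Helmert⁻¹: X=5050990.0835, Y=-2284302.3253, Z=3145835.0873
→ Helmert⁻¹: X=5051274.1811, Y=-2284244.2568, Z=3145462.1422
→ Helmert⁻¹: X=5051360.3339, Y=-2284049.4152, Z=3145381.7480
→ geod (Bowring, a=6378137.000): φ=29.73492100°, λ=-24.33082800°, h=986.4220 m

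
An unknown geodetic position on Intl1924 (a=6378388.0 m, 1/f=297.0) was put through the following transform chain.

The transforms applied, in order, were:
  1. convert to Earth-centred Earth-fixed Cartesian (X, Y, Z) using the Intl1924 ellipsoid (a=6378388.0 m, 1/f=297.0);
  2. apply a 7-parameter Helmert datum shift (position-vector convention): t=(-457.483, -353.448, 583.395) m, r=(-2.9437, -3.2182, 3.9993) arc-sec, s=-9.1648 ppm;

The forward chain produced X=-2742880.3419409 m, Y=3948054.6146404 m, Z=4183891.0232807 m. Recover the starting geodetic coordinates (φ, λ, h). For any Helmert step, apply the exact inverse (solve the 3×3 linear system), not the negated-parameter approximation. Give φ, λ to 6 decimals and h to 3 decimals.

start: X=-2742880.3419, Y=3948054.6146, Z=4183891.0233 m
→ Helmert⁻¹: X=-2742306.1648, Y=3948437.7165, Z=4183445.1040
→ geod (Bowring, a=6378388.000): φ=41.22189200°, λ=124.78111600°, h=3617.9600 m

φ=41.221892°, λ=124.781116°, h=3617.960 m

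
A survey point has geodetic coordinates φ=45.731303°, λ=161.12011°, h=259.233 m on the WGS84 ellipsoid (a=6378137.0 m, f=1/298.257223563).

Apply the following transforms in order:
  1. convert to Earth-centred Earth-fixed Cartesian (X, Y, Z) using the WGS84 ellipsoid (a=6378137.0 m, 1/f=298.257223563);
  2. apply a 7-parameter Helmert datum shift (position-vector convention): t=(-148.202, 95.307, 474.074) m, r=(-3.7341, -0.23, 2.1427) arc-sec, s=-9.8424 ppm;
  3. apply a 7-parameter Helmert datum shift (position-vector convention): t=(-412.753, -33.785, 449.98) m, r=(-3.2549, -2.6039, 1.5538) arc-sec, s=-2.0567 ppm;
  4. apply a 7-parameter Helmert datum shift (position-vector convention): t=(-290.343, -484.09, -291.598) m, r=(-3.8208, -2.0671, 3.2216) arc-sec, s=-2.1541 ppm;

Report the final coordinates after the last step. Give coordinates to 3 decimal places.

X=-4220935.003 m, Y=1442823.568 m, Z=4545029.351 m

start: φ=45.731303°, λ=161.120110°, h=259.233 m
→ ECEF (a=6378137.000, f=1/298.257223563): X=-4219986.6078, Y=1443169.7737, Z=4544636.6779
→ Helmert 7p (PV): X=-4220113.3342, Y=1443289.3119, Z=4545035.1902
→ Helmert 7p (PV): X=-4220585.6567, Y=1443292.4897, Z=4545399.7722
→ Helmert 7p (PV): X=-4220935.0025, Y=1442823.5682, Z=4545029.3510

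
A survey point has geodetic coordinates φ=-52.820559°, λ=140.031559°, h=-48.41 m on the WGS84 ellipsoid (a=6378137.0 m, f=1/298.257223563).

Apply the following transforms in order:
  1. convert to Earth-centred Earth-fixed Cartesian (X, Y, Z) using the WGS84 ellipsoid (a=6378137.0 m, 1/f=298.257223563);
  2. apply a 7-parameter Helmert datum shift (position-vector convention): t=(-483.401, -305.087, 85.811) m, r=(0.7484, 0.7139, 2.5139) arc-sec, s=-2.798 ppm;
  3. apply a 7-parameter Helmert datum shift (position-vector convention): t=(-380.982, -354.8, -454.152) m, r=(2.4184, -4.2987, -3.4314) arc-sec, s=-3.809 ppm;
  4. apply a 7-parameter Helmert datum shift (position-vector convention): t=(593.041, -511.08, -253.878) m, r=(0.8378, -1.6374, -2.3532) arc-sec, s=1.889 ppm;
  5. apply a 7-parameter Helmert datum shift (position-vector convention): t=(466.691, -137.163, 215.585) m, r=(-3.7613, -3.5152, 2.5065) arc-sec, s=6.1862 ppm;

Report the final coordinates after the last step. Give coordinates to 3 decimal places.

X=-2959860.259 m, Y=2479900.582 m, Z=-5058998.868 m

start: φ=-52.820559°, λ=140.031559°, h=-48.410 m
→ ECEF (a=6378137.000, f=1/298.257223563): X=-2960274.7433, Y=2481188.1372, Z=-5058462.3255
→ Helmert 7p (PV): X=-2960797.6091, Y=2480858.3827, Z=-5058343.1126
→ Helmert 7p (PV): X=-2961020.6233, Y=2480602.6959, Z=-5058810.6149
→ Helmert 7p (PV): X=-2960364.7167, Y=2480150.6308, Z=-5059087.4789
→ Helmert 7p (PV): X=-2959860.2594, Y=2479900.5819, Z=-5058998.8684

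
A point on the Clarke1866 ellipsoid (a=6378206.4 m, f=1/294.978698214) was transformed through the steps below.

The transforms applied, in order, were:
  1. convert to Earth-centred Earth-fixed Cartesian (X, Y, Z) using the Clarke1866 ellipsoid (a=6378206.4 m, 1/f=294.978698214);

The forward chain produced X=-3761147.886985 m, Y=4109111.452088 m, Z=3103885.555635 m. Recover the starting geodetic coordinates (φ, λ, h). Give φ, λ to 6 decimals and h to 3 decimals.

φ=29.292005°, λ=132.468461°, h=3858.337 m

start: X=-3761147.8870, Y=4109111.4521, Z=3103885.5556 m
→ geod (Bowring, a=6378206.400): φ=29.29200500°, λ=132.46846100°, h=3858.3370 m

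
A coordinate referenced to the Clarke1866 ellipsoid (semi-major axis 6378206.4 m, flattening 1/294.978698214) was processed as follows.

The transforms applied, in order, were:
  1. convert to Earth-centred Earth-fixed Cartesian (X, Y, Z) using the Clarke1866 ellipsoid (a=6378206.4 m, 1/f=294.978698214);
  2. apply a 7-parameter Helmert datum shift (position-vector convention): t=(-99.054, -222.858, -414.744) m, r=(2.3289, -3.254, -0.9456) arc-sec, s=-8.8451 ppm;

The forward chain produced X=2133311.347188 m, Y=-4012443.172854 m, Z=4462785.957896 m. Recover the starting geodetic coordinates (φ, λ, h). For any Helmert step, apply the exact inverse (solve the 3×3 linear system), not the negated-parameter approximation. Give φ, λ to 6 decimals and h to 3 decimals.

start: X=2133311.3472, Y=-4012443.1729, Z=4462785.9579 m
→ Helmert⁻¹: X=2133518.0766, Y=-4012195.6290, Z=4463251.8227
→ geod (Bowring, a=6378206.400): φ=44.67969300°, λ=-61.99782000°, h=1914.5800 m

φ=44.679693°, λ=-61.997820°, h=1914.580 m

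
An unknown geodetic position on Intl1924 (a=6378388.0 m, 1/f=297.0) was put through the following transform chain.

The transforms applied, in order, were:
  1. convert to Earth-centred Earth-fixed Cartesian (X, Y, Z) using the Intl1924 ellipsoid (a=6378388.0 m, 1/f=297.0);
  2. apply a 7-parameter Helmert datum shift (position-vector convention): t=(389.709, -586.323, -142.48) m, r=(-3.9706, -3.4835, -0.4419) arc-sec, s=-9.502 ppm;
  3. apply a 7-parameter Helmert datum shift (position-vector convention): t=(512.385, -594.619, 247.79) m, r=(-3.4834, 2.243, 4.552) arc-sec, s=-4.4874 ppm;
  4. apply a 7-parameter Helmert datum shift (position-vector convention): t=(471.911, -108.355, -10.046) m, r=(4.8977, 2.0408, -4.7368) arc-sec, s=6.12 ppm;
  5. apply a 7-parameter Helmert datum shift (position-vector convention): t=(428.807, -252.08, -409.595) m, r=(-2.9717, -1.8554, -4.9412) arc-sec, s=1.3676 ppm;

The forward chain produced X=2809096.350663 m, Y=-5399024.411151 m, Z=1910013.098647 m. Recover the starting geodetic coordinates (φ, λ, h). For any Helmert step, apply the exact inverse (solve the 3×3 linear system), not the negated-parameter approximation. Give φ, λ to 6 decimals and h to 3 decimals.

φ=17.541425°, λ=-62.519129°, h=349.614 m

start: X=2809096.3507, Y=-5399024.4112, Z=1910013.0986 m
→ Helmert⁻¹: X=2808810.2161, Y=-5398725.1834, Z=1910317.0345
→ Helmert⁻¹: X=2808426.1899, Y=-5398473.9309, Z=1910471.3614
→ Helmert⁻¹: X=2807786.5063, Y=-5397997.7577, Z=1910171.5149
→ Helmert⁻¹: X=2807467.2971, Y=-5397493.4777, Z=1910180.8312
→ geod (Bowring, a=6378388.000): φ=17.54142500°, λ=-62.51912900°, h=349.6140 m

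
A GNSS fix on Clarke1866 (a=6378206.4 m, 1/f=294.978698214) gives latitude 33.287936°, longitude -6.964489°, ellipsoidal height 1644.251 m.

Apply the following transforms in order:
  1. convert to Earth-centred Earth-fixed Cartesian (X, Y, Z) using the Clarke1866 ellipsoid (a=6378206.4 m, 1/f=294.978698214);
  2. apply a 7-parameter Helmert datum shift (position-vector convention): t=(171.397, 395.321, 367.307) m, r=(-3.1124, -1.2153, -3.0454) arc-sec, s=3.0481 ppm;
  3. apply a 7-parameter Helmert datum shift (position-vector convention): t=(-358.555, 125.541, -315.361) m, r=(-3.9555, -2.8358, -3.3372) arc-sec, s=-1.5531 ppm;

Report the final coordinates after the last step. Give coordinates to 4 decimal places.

start: φ=33.287936°, λ=-6.964489°, h=1644.251 m
→ ECEF (a=6378206.400, f=1/294.978698214): X=5299117.1514, Y=-647316.2041, Z=3481416.0836
→ Helmert 7p (PV): X=5299274.6309, Y=-646948.5629, Z=3481834.9921
→ Helmert 7p (PV): X=5298849.5091, Y=-646840.9847, Z=3481599.4860

X=5298849.5091 m, Y=-646840.9847 m, Z=3481599.4860 m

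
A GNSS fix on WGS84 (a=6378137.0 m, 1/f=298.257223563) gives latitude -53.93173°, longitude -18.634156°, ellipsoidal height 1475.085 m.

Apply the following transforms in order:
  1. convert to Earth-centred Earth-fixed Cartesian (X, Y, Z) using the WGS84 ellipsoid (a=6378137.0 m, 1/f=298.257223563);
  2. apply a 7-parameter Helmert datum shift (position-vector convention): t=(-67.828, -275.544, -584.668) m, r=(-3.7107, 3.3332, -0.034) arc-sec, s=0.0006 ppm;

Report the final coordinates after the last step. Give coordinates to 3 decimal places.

X=3566749.396 m, Y=-1203130.735 m, Z=-5134086.746 m

start: φ=-53.931730°, λ=-18.634156°, h=1475.085 m
→ ECEF (a=6378137.000, f=1/298.257223563): X=3566900.3757, Y=-1202762.2518, Z=-5133466.0722
→ Helmert 7p (PV): X=3566749.3958, Y=-1203130.7355, Z=-5134086.7461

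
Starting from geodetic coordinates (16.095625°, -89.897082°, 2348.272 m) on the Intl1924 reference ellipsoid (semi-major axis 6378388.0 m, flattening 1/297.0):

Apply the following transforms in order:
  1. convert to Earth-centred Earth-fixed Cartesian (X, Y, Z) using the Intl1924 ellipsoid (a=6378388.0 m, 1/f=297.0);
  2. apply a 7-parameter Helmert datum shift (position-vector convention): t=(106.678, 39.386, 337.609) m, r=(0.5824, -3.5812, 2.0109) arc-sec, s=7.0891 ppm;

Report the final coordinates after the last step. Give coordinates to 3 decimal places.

X=11151.027 m, Y=-6132196.487 m, Z=1757902.423 m

start: φ=16.095625°, λ=-89.897082°, h=2348.272 m
→ ECEF (a=6378388.000, f=1/297.0): X=11015.0025, Y=-6132187.5459, Z=1757569.4780
→ Helmert 7p (PV): X=11151.0271, Y=-6132196.4869, Z=1757902.4232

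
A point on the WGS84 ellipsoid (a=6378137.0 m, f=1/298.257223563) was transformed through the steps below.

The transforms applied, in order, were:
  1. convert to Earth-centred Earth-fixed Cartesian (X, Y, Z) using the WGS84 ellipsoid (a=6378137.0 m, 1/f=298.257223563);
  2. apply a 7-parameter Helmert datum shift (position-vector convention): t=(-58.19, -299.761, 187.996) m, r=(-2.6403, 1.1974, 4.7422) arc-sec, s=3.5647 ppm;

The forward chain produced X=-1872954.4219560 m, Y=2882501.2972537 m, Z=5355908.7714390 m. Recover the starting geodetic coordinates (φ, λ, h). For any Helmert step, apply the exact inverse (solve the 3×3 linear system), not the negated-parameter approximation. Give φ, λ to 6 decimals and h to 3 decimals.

φ=57.479186°, λ=123.010689°, h=1127.742 m

start: X=-1872954.4220, Y=2882501.2973, Z=5355908.7714 m
→ Helmert⁻¹: X=-1872854.3693, Y=2882765.2843, Z=5355727.7127
→ geod (Bowring, a=6378137.000): φ=57.47918600°, λ=123.01068900°, h=1127.7420 m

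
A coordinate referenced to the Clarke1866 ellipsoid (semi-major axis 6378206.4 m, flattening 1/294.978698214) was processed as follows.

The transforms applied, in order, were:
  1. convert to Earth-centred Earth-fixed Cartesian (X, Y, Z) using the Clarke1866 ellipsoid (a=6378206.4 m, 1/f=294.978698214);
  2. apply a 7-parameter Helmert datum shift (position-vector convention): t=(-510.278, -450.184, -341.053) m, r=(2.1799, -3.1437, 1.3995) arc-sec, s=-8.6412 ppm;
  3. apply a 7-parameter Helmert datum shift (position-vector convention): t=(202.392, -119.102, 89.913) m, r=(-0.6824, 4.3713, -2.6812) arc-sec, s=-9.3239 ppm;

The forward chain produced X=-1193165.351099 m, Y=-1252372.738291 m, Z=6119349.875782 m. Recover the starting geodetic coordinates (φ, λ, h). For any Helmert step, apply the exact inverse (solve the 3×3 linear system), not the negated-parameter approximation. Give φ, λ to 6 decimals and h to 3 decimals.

start: X=-1193165.3511, Y=-1252372.7383, Z=6119349.8758 m
→ Helmert⁻¹: X=-1193492.2756, Y=-1252301.0711, Z=6119287.5823
→ Helmert⁻¹: X=-1192907.5287, Y=-1251788.9350, Z=6119712.9274
→ geod (Bowring, a=6378206.400): φ=74.32354300°, λ=-133.62027700°, h=1140.2830 m

φ=74.323543°, λ=-133.620277°, h=1140.283 m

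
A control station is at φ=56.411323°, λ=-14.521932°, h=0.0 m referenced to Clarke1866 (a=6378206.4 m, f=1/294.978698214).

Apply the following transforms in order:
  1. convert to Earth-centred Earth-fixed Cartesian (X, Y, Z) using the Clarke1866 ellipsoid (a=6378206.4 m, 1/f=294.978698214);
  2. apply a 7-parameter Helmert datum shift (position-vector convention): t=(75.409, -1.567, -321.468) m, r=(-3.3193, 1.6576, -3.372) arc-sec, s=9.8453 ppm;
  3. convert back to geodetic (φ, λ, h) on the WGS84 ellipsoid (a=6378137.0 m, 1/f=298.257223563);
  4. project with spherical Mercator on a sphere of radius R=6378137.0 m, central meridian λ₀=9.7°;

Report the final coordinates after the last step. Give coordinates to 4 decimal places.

E=-2696278.2224 m, N=7639865.9545 m

start: φ=56.411323°, λ=-14.521932°, h=0.000 m
→ ECEF (a=6378206.400, f=1/294.978698214): X=3423913.6337, Y=-886882.6950, Z=5289715.1444
→ Helmert 7p (PV): X=3424050.7634, Y=-886863.8428, Z=5289432.5117
→ geod (Bowring, a=6378137.000): φ=56.40698888°, λ=-14.52107937°, h=-260.1257 m
→ merc (R=6378137.0, λ₀=9.7°): E=-2696278.2224, N=7639865.9545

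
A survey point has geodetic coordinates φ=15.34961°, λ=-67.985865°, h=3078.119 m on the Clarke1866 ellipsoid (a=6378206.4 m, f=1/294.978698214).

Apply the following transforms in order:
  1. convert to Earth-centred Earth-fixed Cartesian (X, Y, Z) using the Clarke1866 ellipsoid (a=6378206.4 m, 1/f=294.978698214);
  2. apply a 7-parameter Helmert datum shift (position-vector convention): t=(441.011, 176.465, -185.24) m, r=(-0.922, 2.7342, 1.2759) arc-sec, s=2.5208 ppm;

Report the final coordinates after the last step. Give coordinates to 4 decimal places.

start: φ=15.349610°, λ=-67.985865°, h=3078.119 m
→ ECEF (a=6378206.400, f=1/294.978698214): X=2307154.1814, Y=-5706353.4486, Z=1678147.6918
→ Helmert 7p (PV): X=2307658.5515, Y=-5706169.5954, Z=1677961.6062

X=2307658.5515 m, Y=-5706169.5954 m, Z=1677961.6062 m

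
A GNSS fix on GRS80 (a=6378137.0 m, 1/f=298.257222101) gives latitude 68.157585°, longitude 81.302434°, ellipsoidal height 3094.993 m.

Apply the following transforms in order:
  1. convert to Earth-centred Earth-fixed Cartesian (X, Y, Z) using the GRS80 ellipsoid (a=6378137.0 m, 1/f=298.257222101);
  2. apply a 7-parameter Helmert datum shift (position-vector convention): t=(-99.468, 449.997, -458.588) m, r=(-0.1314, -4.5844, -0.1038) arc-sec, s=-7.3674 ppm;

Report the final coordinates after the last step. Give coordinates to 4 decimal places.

start: φ=68.157585°, λ=81.302434°, h=3094.993 m
→ ECEF (a=6378137.000, f=1/298.257222101): X=360058.5206, Y=2353661.6806, Z=5900527.6766
→ Helmert 7p (PV): X=359826.4414, Y=2354097.9149, Z=5900032.1202

X=359826.4414 m, Y=2354097.9149 m, Z=5900032.1202 m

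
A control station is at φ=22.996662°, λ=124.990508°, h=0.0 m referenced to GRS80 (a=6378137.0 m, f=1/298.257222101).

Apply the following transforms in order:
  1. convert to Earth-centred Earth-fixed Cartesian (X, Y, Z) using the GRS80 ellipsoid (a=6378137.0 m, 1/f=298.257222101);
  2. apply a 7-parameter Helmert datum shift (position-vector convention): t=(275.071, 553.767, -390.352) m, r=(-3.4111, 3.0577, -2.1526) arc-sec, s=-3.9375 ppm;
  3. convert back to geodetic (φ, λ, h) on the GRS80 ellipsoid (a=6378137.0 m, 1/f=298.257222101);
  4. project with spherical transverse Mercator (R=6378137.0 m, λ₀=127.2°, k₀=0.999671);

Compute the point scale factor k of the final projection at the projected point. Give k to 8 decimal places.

start: φ=22.996662°, λ=124.990508°, h=0.000 m
→ ECEF (a=6378137.000, f=1/298.257222101): X=-3368535.9048, Y=4812464.5045, Z=2476379.0488
→ Helmert 7p (PV): X=-3368160.6370, Y=4813075.4295, Z=2475949.2958
→ geod (Bowring, a=6378137.000): φ=22.99208325°, λ=124.98409265°, h=94.7902 m
→ into tm (λ₀=127.2°): φ=22.99208325°, λ−λ₀=-2.21590735°
scale k = 1.00030485

1.00030485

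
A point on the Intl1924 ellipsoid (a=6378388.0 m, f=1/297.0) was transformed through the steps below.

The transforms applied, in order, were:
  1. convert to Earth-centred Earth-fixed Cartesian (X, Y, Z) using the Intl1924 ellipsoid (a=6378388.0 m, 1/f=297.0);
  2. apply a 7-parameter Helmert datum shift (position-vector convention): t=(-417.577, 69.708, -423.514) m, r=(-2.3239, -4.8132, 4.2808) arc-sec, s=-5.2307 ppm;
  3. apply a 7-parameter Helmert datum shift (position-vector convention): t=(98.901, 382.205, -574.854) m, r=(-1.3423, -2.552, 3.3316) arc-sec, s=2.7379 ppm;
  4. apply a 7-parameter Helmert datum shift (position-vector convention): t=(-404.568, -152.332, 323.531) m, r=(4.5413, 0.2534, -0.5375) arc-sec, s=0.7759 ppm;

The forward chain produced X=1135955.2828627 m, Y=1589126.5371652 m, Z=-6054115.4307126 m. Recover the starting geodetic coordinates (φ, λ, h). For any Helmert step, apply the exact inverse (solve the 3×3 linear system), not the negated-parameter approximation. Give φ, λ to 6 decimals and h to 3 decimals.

φ=-72.228056°, λ=54.421888°, h=1943.773 m

start: X=1135955.2829, Y=1589126.5372, Z=-6054115.4307 m
→ Helmert⁻¹: X=1136362.2661, Y=1589147.2970, Z=-6054467.8560
→ Helmert⁻¹: X=1136211.0149, Y=1588781.7865, Z=-6053880.1456
→ Helmert⁻¹: X=1136526.2517, Y=1588765.0035, Z=-6053496.9165
→ geod (Bowring, a=6378388.000): φ=-72.22805600°, λ=54.42188800°, h=1943.7730 m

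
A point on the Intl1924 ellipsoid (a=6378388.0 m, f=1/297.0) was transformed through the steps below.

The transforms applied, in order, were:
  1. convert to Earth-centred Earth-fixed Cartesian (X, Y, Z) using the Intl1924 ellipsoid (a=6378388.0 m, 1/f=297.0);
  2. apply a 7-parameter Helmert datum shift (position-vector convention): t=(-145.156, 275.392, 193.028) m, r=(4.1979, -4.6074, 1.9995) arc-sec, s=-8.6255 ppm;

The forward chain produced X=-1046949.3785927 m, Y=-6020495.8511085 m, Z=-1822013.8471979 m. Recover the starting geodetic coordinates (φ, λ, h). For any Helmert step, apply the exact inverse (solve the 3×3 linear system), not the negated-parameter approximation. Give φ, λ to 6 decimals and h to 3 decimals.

φ=-16.708280°, λ=-99.864033°, h=412.315 m

start: X=-1046949.3786, Y=-6020495.8511, Z=-1822013.8472 m
→ Helmert⁻¹: X=-1046912.3174, Y=-6020850.1100, Z=-1822076.6713
→ geod (Bowring, a=6378388.000): φ=-16.70828000°, λ=-99.86403300°, h=412.3150 m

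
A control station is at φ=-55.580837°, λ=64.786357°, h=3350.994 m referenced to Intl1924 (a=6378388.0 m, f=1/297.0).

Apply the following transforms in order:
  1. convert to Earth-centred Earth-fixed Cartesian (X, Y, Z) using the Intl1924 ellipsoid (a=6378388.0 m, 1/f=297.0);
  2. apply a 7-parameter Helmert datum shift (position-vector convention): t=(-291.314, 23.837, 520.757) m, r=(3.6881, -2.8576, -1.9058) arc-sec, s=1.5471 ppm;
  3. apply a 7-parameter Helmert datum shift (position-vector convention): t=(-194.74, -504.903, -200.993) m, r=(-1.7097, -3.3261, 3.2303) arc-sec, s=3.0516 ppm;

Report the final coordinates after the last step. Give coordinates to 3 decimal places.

start: φ=-55.580837°, λ=64.786357°, h=3350.994 m
→ ECEF (a=6378388.000, f=1/297.0): X=1540187.4117, Y=3271042.8992, Z=-5241076.0160
→ Helmert 7p (PV): X=1540001.3138, Y=3271151.2789, Z=-5240483.5419
→ Helmert 7p (PV): X=1539844.5489, Y=3270637.0383, Z=-5240702.8078

X=1539844.549 m, Y=3270637.038 m, Z=-5240702.808 m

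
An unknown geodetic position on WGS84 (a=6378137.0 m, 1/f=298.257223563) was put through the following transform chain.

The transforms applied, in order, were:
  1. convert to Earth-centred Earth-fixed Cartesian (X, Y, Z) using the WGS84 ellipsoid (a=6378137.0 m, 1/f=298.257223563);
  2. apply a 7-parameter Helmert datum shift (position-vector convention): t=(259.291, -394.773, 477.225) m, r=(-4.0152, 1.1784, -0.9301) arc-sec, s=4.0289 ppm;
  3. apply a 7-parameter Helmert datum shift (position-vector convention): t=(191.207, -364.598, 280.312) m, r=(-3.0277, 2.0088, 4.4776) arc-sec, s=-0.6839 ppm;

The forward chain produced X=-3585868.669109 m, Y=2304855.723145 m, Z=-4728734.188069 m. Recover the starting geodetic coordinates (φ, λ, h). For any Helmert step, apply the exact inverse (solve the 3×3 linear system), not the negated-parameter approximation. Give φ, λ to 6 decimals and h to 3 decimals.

start: X=-3585868.6691, Y=2304855.7231, Z=-4728734.1881 m
→ Helmert⁻¹: X=-3585966.2280, Y=2305369.1578, Z=-4729018.8179
→ Helmert⁻¹: X=-3586194.4485, Y=2305830.5347, Z=-4729452.5906
→ geod (Bowring, a=6378137.000): φ=-48.15714200°, λ=147.26002800°, h=1211.3430 m

φ=-48.157142°, λ=147.260028°, h=1211.343 m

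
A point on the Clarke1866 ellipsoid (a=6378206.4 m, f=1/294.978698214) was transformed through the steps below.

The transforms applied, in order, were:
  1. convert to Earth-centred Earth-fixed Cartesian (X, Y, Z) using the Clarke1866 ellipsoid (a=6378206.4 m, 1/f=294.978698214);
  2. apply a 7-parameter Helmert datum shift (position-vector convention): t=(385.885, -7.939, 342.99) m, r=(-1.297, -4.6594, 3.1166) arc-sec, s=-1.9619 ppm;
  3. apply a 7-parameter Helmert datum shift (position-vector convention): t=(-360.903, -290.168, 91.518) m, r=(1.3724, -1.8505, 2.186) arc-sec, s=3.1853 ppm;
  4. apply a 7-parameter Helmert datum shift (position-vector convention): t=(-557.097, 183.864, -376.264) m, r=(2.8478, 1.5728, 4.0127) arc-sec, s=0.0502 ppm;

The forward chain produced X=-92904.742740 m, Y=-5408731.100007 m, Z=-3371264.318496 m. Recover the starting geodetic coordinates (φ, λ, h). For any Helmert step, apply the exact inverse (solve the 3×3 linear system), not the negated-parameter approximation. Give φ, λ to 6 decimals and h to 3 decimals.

start: X=-92904.7427, Y=-5408731.1000, Z=-3371264.3185 m
→ Helmert⁻¹: X=-92427.1647, Y=-5408959.4336, Z=-3370813.9111
→ Helmert⁻¹: X=-92153.5313, Y=-5408673.4891, Z=-3370857.8780
→ Helmert⁻¹: X=-92697.4753, Y=-5408653.5623, Z=-3371239.3978
→ geod (Bowring, a=6378206.400): φ=-32.10658800°, λ=-90.98188100°, h=1825.7880 m

φ=-32.106588°, λ=-90.981881°, h=1825.788 m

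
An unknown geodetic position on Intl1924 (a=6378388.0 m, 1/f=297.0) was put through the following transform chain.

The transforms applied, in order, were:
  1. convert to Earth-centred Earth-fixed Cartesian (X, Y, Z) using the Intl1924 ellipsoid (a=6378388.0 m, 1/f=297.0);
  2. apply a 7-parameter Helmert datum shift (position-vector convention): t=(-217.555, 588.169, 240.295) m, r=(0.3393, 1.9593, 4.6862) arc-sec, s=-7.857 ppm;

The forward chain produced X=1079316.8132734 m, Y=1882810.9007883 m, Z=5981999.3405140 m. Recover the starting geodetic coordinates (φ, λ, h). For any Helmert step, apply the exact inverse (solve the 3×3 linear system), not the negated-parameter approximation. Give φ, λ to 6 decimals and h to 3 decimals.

start: X=1079316.8133, Y=1882810.9008, Z=5981999.3405 m
→ Helmert⁻¹: X=1079528.7921, Y=1882222.8343, Z=5981813.2028
→ geod (Bowring, a=6378388.000): φ=70.18590500°, λ=60.16403400°, h=3795.7080 m

φ=70.185905°, λ=60.164034°, h=3795.708 m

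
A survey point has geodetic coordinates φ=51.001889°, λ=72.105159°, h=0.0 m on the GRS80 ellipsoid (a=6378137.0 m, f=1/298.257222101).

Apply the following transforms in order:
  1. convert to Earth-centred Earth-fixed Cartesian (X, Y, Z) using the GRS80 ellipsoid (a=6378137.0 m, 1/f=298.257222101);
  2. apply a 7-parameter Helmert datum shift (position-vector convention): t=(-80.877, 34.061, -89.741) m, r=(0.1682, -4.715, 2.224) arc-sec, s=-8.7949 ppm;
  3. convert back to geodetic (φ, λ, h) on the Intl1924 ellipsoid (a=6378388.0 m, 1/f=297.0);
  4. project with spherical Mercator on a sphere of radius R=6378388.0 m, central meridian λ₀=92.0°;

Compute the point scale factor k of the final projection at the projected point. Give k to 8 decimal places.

start: φ=51.001889°, λ=72.105159°, h=0.000 m
→ ECEF (a=6378137.000, f=1/298.257222101): X=1235802.9334, Y=3827297.7471, Z=4933676.8679
→ Helmert 7p (PV): X=1235557.1434, Y=3827307.4488, Z=4933575.1056
→ geod (Bowring, a=6378388.000): φ=51.00258033°, λ=72.10853367°, h=-316.6866 m
→ into merc (λ₀=92.0°): φ=51.00258033°, λ−λ₀=-19.89146633°
scale k = 1.58910411

1.58910411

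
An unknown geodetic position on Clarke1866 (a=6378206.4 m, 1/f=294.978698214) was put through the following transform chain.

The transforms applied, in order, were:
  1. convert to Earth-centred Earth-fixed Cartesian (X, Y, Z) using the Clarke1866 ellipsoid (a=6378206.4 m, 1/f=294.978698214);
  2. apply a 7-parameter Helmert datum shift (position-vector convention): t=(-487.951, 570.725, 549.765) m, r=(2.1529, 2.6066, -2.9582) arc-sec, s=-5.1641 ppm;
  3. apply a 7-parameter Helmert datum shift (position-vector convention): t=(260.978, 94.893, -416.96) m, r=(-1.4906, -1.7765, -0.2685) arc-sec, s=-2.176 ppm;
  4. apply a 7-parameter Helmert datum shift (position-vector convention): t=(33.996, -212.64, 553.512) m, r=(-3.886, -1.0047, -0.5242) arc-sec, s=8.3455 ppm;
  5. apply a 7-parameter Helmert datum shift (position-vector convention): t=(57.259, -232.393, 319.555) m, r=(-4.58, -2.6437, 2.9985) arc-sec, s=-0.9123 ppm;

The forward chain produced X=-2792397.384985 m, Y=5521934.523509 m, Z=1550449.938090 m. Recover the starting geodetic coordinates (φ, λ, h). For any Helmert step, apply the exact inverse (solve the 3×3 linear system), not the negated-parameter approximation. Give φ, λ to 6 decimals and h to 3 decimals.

start: X=-2792397.3850, Y=5521934.5235, Z=1550449.9381 m
→ Helmert⁻¹: X=-2792357.0448, Y=5522178.1239, Z=1550290.2040
→ Helmert⁻¹: X=-2792374.2223, Y=5522308.3819, Z=1549841.3997
→ Helmert⁻¹: X=-2792635.1129, Y=5522210.6663, Z=1550325.6923
→ Helmert⁻¹: X=-2792260.3547, Y=5521644.5849, Z=1549691.0118
→ geod (Bowring, a=6378206.400): φ=14.15272000°, λ=116.82543200°, h=1698.0390 m

φ=14.152720°, λ=116.825432°, h=1698.039 m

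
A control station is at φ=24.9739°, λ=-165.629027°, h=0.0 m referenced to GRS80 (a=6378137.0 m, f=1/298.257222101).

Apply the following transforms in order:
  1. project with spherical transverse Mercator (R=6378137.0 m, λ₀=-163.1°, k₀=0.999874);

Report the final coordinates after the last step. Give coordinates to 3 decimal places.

E=-255228.172 m, N=2782110.788 m

start: φ=24.973900°, λ=-165.629027°, h=0.000 m
→ tm (R=6378137.0, λ₀=-163.1°): E=-255228.1715, N=2782110.7885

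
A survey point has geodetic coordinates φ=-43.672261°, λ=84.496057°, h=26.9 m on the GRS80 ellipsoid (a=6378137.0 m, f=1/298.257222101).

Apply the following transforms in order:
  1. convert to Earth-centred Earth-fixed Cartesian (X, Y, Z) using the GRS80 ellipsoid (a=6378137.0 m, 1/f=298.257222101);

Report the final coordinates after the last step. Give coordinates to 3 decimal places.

start: φ=-43.672261°, λ=84.496057°, h=26.900 m
→ ECEF (a=6378137.000, f=1/298.257222101): X=443192.5828, Y=4599413.2283, Z=-4381843.3928

X=443192.583 m, Y=4599413.228 m, Z=-4381843.393 m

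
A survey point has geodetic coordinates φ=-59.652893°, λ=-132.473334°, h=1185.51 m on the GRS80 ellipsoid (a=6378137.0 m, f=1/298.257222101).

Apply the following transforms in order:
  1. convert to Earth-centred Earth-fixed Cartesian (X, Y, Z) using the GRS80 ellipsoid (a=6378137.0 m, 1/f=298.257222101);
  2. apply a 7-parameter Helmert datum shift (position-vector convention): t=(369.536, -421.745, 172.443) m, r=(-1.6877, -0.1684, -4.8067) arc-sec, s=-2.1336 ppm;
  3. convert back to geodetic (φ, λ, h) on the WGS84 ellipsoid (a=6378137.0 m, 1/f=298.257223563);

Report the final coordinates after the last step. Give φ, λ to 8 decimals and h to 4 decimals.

φ=-59.65132126°, λ=-132.46419068°, h=1054.1350 m

start: φ=-59.652893°, λ=-132.473334°, h=1185.510 m
→ ECEF (a=6378137.000, f=1/298.257222101): X=-2181814.0829, Y=-2383258.1631, Z=-5482063.4019
→ Helmert 7p (PV): X=-2181490.9543, Y=-2383668.8346, Z=-5481861.5434
→ geod (Bowring, a=6378137.000): φ=-59.65132126°, λ=-132.46419068°, h=1054.1350 m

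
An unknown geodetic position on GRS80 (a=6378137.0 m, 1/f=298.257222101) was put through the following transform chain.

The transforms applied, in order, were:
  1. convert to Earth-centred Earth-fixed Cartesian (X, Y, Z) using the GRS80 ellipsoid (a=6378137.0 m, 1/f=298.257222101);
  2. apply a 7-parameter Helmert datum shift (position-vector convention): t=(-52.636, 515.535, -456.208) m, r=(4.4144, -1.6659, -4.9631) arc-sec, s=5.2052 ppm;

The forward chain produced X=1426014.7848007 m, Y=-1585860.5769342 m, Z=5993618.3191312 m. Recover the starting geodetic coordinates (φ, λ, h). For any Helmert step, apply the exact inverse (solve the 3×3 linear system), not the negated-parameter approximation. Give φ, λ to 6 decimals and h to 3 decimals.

start: X=1426014.7848, Y=-1585860.5769, Z=5993618.3191 m
→ Helmert⁻¹: X=1426146.5759, Y=-1586205.2562, Z=5994065.7560
→ geod (Bowring, a=6378137.000): φ=70.53248100°, λ=-48.04150100°, h=3147.1660 m

φ=70.532481°, λ=-48.041501°, h=3147.166 m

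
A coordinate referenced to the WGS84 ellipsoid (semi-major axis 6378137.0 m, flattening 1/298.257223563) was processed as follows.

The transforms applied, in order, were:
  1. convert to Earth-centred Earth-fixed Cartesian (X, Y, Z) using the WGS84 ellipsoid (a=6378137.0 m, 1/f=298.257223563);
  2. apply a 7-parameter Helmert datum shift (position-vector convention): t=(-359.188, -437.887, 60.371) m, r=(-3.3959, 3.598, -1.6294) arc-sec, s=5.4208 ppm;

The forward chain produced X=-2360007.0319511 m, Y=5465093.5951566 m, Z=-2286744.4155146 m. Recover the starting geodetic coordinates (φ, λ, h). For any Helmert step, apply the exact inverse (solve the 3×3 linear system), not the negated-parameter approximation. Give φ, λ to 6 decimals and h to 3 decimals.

φ=-21.142101°, λ=113.351386°, h=1850.414 m

start: X=-2360007.0320, Y=5465093.5952, Z=-2286744.4155 m
→ Helmert⁻¹: X=-2359638.3390, Y=5465520.8631, Z=-2286743.5677
→ geod (Bowring, a=6378137.000): φ=-21.14210100°, λ=113.35138600°, h=1850.4140 m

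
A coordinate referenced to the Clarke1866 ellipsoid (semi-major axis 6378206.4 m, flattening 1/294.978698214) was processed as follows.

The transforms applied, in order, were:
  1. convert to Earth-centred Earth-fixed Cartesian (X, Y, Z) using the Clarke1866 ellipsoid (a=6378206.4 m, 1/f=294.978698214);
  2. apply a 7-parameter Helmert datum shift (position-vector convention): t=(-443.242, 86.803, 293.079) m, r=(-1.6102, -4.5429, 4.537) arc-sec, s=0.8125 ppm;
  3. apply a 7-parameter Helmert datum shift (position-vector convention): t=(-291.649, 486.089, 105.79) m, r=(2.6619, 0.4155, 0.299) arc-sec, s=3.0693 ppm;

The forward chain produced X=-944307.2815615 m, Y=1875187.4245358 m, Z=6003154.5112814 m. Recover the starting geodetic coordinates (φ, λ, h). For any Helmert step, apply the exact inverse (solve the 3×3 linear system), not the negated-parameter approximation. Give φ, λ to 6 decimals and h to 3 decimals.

φ=70.850439°, λ=116.713388°, h=102.338 m

start: X=-944307.2816, Y=1875187.4245, Z=6003154.5113 m
→ Helmert⁻¹: X=-944022.1099, Y=1874774.4203, Z=6003004.2001
→ Helmert⁻¹: X=-943404.6582, Y=1874659.9850, Z=6002741.6565
→ geod (Bowring, a=6378206.400): φ=70.85043900°, λ=116.71338800°, h=102.3380 m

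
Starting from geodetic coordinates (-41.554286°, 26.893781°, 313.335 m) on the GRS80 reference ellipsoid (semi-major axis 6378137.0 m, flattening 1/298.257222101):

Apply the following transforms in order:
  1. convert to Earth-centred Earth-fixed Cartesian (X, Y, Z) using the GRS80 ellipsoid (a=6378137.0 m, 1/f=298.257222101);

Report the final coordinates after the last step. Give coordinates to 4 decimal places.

X=4263218.9381 m, Y=2162272.6042 m, Z=-4208893.8328 m

start: φ=-41.554286°, λ=26.893781°, h=313.335 m
→ ECEF (a=6378137.000, f=1/298.257222101): X=4263218.9381, Y=2162272.6042, Z=-4208893.8328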